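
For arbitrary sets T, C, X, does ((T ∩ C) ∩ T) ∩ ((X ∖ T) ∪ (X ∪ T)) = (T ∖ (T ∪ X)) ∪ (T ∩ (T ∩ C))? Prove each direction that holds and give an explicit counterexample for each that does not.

(⟸) Let x ∈ (T ∖ (T ∪ X)) ∪ (T ∩ (T ∩ C)). Then either x ∈ T ∩ C and x ∉ X; or x ∈ T ∩ C ∩ X. In each case x ∈ ((T ∩ C) ∩ T) ∩ ((X ∖ T) ∪ (X ∪ T)), so (T ∖ (T ∪ X)) ∪ (T ∩ (T ∩ C)) ⊆ ((T ∩ C) ∩ T) ∩ ((X ∖ T) ∪ (X ∪ T)).

(⟹) Let x ∈ ((T ∩ C) ∩ T) ∩ ((X ∖ T) ∪ (X ∪ T)). Then either x ∈ T ∩ C and x ∉ X; or x ∈ T ∩ C ∩ X. In each case x ∈ (T ∖ (T ∪ X)) ∪ (T ∩ (T ∩ C)), so ((T ∩ C) ∩ T) ∩ ((X ∖ T) ∪ (X ∪ T)) ⊆ (T ∖ (T ∪ X)) ∪ (T ∩ (T ∩ C)).

Both inclusions hold; the sets are equal.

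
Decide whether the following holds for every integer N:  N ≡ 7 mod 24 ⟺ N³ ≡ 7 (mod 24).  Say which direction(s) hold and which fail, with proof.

Forward direction. Suppose N ≡ 7 mod 24. Write N = 24j + 7. Then (24j + 7)³ = 13824j³ + 12096j² + 3528j + 343 = 24(576j³ + 504j² + 147j + 14) + 7, so N³ ≡ 7 (mod 24).

Converse. Suppose N³ ≡ 7 (mod 24). The only residue r in {0, …, 23} with r³ ≡ 7 (mod 24) is r = 7, so N ≡ 7 (mod 24).

The biconditional holds.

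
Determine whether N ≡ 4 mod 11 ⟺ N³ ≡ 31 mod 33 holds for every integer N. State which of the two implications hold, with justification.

(⟹) This fails: take N = 15. Then 15 ≡ 4 (mod 11), but 15³ = 3375 ≡ 9 (mod 33), not 31.

(⟸) Conversely, the residues r modulo 33 with r³ ≡ 31 (mod 33) are exactly {4}, and each is ≡ 4 (mod 11).

The forward direction fails; the converse holds.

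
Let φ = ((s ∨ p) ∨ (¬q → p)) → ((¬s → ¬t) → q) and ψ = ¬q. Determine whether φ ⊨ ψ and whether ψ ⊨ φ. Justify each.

(⇒) This fails. Under s = F, t = F, p = F, q = T, the left side is true but the right side is false.

(⇐) This fails. Under s = T, t = F, p = F, q = F, the left side is false but the right side is true.

(⇒) fails and (⇐) fails.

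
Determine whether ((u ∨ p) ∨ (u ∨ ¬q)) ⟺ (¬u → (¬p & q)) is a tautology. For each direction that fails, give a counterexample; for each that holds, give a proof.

Neither implication holds.

(⇒) This fails. Under p = F, q = F, u = F, the left side is true but the right side is false.

(⇐) This fails. Under p = F, q = T, u = F, the left side is false but the right side is true.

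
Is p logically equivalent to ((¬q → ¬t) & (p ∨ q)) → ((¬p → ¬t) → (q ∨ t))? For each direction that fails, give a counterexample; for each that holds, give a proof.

(⇒) This fails. Under p = T, q = F, t = F, the left side is true but the right side is false.

(⇐) This fails. Under p = F, q = F, t = F, the left side is false but the right side is true.

Neither implication holds.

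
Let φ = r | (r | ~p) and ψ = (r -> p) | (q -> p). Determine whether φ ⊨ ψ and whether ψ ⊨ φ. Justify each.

[⇒] This fails. Under r = T, p = F, q = T, the left side is true but the right side is false.

[⇐] This fails. Under r = F, p = T, q = F, the left side is false but the right side is true.

Neither implication holds.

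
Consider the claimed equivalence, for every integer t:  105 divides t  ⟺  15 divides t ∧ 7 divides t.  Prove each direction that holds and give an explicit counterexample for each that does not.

Both implications hold.

(→) If 105 ∣ t, write t = 105q. Since 105 = 7·15, t = 15·(7q), so 15 ∣ t; and since 105 = 15·7, t = 7·(15q), so 7 ∣ t.

(←) Suppose 15 ∣ t and 7 ∣ t. Any common multiple of 15 and 7 is a multiple of their lcm; here gcd(15, 7) = 1, so lcm(15, 7) = 15·7 = 105, so 105 ∣ t.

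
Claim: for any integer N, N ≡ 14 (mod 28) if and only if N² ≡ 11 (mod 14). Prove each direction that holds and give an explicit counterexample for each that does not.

Neither implication holds.

(⟹) This fails: take N = 14. Then 14 ≡ 14 (mod 28), but 14² = 196 ≡ 0 (mod 14), not 11.

(⟸) This fails: take N = 5. Then 5² = 25 ≡ 11 (mod 14), yet 5 ≡ 5 (mod 28), not 14.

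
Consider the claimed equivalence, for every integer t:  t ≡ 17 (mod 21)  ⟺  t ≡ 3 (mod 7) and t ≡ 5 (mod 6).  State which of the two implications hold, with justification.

Forward direction. This fails: t = 38 gives 38 ≡ 17 (mod 21) but 38 ≡ 2 (mod 6), so the conjunction on the right does not hold.

Converse. If t ≡ 3 (mod 7) and t ≡ 5 (mod 6), then by the Chinese remainder theorem t ≡ 17 (mod 42). Since 17 ≡ 17 (mod 21) and 21 ∣ 42, we get t ≡ 17 (mod 21).

The forward direction fails; the converse holds.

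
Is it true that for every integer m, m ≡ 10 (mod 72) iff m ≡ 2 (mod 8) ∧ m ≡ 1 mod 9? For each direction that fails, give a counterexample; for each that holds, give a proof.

The biconditional holds.

(⇒) Suppose m ≡ 10 (mod 72); write m = 72j + 10. Since 8 ∣ 72, reducing mod 8 gives m ≡ 10 ≡ 2 (mod 8); since 9 ∣ 72, reducing mod 9 gives m ≡ 10 ≡ 1 (mod 9).

(⇐) Conversely, if m ≡ 2 (mod 8) and m ≡ 1 (mod 9), then by the Chinese remainder theorem m ≡ 10 (mod 72). This is exactly m ≡ 10 (mod 72).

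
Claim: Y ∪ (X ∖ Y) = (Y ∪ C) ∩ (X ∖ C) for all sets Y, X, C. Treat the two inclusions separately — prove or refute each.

The sets are not equal: only the reverse inclusion holds.

Forward inclusion. This inclusion fails. Take Y = {1}, X = ∅, C = ∅; then 1 ∈ Y ∪ (X ∖ Y) but 1 ∉ (Y ∪ C) ∩ (X ∖ C).

Reverse inclusion. Let x ∈ (Y ∪ C) ∩ (X ∖ C). Then x ∈ Y ∩ X and x ∉ C, from which x ∈ Y ∪ (X ∖ Y).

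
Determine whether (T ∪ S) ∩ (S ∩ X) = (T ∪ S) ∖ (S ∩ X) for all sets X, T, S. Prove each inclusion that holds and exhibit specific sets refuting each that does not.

Both inclusions fail.

(⟹) This inclusion fails. Take X = {1}, T = ∅, S = {1}; then 1 ∈ (T ∪ S) ∩ (S ∩ X) but 1 ∉ (T ∪ S) ∖ (S ∩ X).

(⟸) This inclusion fails. Take X = ∅, T = {1}, S = ∅; then 1 ∈ (T ∪ S) ∖ (S ∩ X) but 1 ∉ (T ∪ S) ∩ (S ∩ X).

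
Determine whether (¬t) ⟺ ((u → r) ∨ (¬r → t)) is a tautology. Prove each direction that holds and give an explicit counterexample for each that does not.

(⇒) fails and (⇐) fails.

[⇒] This fails. Under r = F, u = T, t = F, the left side is true but the right side is false.

[⇐] This fails. Under r = F, u = F, t = T, the left side is false but the right side is true.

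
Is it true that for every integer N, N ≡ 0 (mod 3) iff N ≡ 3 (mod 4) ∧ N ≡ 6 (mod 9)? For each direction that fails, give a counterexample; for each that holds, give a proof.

The forward direction fails; the converse holds.

(←) If N ≡ 3 (mod 4) and N ≡ 6 (mod 9), then by the Chinese remainder theorem N ≡ 15 (mod 36). Since 15 ≡ 0 (mod 3) and 3 ∣ 36, we get N ≡ 0 (mod 3).

(→) This fails: N = 0 gives 0 ≡ 0 (mod 3) but 0 ≡ 0 (mod 4), so the conjunction on the right does not hold.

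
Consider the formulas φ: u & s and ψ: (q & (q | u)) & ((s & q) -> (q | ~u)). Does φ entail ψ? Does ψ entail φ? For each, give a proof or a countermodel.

Neither implication holds.

Forward direction. This fails. Under u = T, q = F, s = T, the left side is true but the right side is false.

Converse. This fails. Under u = F, q = T, s = F, the left side is false but the right side is true.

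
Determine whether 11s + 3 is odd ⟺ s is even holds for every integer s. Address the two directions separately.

Both directions hold; the statement is true.

(←) Suppose s is even; write s = 2j. Then 11s + 3 = 11·(2j) + 3 = 2·11j + 3, which is odd.

(→) Suppose 11s + 3 is odd. Since 11 is odd, 11s and s have the same parity, so 11s + 3 ≡ s + 3 (mod 2). As 3 is odd, 11s + 3 is odd exactly when s is even. Thus s is even.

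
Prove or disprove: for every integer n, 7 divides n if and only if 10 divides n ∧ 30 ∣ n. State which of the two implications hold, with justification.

(⇒) This fails: take n = 7. Certainly 7 ∣ 7, but 10 ∤ 7.

(⇐) This fails: take n = 30. Both 10 ∣ 30 and 30 ∣ 30, yet 30 is not a multiple of 7 (since 30 = 4·7 + 2), so 7 ∤ 30.

Both directions fail.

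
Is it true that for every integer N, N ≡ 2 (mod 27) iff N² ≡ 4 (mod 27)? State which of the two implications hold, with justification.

Only the forward implication holds.

Forward direction. Suppose N ≡ 2 (mod 27). Write N = 27j + 2. Then (27j + 2)² = 729j² + 108j + 4 = 27(27j² + 4j) + 4, so N² ≡ 4 (mod 27).

Converse. This fails: take N = 25. Then 25² = 625 ≡ 4 (mod 27), yet 25 ≡ 25 (mod 27), not 2.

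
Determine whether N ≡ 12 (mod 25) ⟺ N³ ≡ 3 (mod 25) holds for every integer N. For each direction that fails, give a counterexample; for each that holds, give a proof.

Both directions hold; the statement is true.

Forward direction. Suppose N ≡ 12 (mod 25). Write N = 25j + 12. Then (25j + 12)³ = 15625j³ + 22500j² + 10800j + 1728 = 25(625j³ + 900j² + 432j + 69) + 3, so N³ ≡ 3 (mod 25).

Converse. Suppose N³ ≡ 3 (mod 25). The only residue r in {0, …, 24} with r³ ≡ 3 (mod 25) is r = 12, so N ≡ 12 (mod 25).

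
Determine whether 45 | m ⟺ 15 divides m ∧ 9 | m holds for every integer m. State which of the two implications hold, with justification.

The biconditional holds.

Forward direction. If 45 ∣ m, write m = 45q. Since 45 = 3·15, m = 15·(3q), so 15 ∣ m; and since 45 = 5·9, m = 9·(5q), so 9 ∣ m.

Converse. Suppose 15 ∣ m and 9 ∣ m. Any common multiple of 15 and 9 is a multiple of their lcm; here lcm(15, 9) = 15·9/gcd(15, 9) = 135/3 = 45, so 45 ∣ m.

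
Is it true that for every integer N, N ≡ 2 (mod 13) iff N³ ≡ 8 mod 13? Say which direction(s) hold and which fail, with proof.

Forward direction. Suppose N ≡ 2 (mod 13). Write N = 13j + 2. Then (13j + 2)³ = 2197j³ + 1014j² + 156j + 8 = 13(169j³ + 78j² + 12j) + 8, so N³ ≡ 8 (mod 13).

Converse. This fails: take N = 5. Then 5³ = 125 ≡ 8 (mod 13), yet 5 ≡ 5 (mod 13), not 2.

(⇒) holds; (⇐) fails.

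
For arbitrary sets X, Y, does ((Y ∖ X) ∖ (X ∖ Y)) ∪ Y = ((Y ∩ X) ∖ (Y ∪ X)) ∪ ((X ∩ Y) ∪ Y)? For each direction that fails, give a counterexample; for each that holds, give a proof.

Both inclusions hold; the sets are equal.

Reverse inclusion. Let x ∈ ((Y ∩ X) ∖ (Y ∪ X)) ∪ ((X ∩ Y) ∪ Y). Then either x ∈ Y and x ∉ X; or x ∈ X ∩ Y. In each case x ∈ ((Y ∖ X) ∖ (X ∖ Y)) ∪ Y, so ((Y ∩ X) ∖ (Y ∪ X)) ∪ ((X ∩ Y) ∪ Y) ⊆ ((Y ∖ X) ∖ (X ∖ Y)) ∪ Y.

Forward inclusion. Let x ∈ ((Y ∖ X) ∖ (X ∖ Y)) ∪ Y. Then either x ∈ Y and x ∉ X; or x ∈ X ∩ Y. In each case x ∈ ((Y ∩ X) ∖ (Y ∪ X)) ∪ ((X ∩ Y) ∪ Y), so ((Y ∖ X) ∖ (X ∖ Y)) ∪ Y ⊆ ((Y ∩ X) ∖ (Y ∪ X)) ∪ ((X ∩ Y) ∪ Y).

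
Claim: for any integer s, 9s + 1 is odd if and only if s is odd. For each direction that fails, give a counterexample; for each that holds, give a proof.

(⇒) This fails: s = 6 gives 9s + 1 = 55, which is odd, but 6 is even, not odd.

(⇐) This also fails: s = 3 is odd, but 9s + 1 = 28 is even, not odd.

(⇒) fails and (⇐) fails.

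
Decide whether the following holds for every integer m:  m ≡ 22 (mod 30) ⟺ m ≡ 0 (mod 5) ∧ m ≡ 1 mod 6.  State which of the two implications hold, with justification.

(→) This fails: m = 22 gives 22 ≡ 22 (mod 30) but 22 ≡ 2 (mod 5), so the conjunction on the right does not hold.

(←) This fails: m = 25 satisfies both congruences on the right (25 ≡ 0 mod 5 and 25 ≡ 1 mod 6) yet 25 ≡ 25 (mod 30), not 22.

Neither direction holds.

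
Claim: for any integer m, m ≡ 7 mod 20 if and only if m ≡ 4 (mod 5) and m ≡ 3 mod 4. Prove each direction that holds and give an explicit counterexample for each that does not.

(⇒) This fails: m = 7 gives 7 ≡ 7 (mod 20) but 7 ≡ 2 (mod 5), so the conjunction on the right does not hold.

(⇐) This fails: m = 19 satisfies both congruences on the right (19 ≡ 4 mod 5 and 19 ≡ 3 mod 4) yet 19 ≡ 19 (mod 20), not 7.

(⇒) fails and (⇐) fails.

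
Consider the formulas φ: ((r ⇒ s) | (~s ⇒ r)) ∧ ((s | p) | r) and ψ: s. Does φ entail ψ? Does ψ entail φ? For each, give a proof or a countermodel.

Forward direction. This fails. Under p = T, s = F, r = F, the left side is true but the right side is false.

Converse. Assume the antecedent. If p is true, the consequent reduces to true regardless of the other variables. If p is false, the antecedent forces (p = F, s = T, r = F) or (p = F, s = T, r = T), and the consequent holds there. Either way the consequent holds.

(⇒) fails; (⇐) holds.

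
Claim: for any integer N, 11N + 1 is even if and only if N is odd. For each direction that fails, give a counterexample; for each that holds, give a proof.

Both directions hold.

(⇐) Suppose N is odd; write N = 2j + 1. Then 11N + 1 = 11·(2j + 1) + 1 = 2·11j + 12, which is even.

(⇒) Suppose 11N + 1 is even. Since 11 is odd, 11N and N have the same parity, so 11N + 1 ≡ N + 1 (mod 2). As 1 is odd, 11N + 1 is even exactly when N is odd. Thus N is odd.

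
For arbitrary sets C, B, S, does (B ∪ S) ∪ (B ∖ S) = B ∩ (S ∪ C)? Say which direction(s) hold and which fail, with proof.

(⊆) fails; (⊇) holds.

(⊆) This inclusion fails. Take C = ∅, B = {1}, S = ∅; then 1 ∈ (B ∪ S) ∪ (B ∖ S) but 1 ∉ B ∩ (S ∪ C).

(⊇) Let x ∈ B ∩ (S ∪ C). Then either x ∈ C ∩ B and x ∉ S; or x ∈ B ∩ S and x ∉ C; or x ∈ C ∩ B ∩ S. In each case x ∈ (B ∪ S) ∪ (B ∖ S), so B ∩ (S ∪ C) ⊆ (B ∪ S) ∪ (B ∖ S).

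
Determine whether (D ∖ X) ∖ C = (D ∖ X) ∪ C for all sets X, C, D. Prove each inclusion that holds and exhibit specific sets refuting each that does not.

(⟹) Let x ∈ (D ∖ X) ∖ C. Then x ∈ D and x ∉ X, C, from which x ∈ (D ∖ X) ∪ C.

(⟸) This inclusion fails. Take X = ∅, C = {1}, D = ∅; then 1 ∈ (D ∖ X) ∪ C but 1 ∉ (D ∖ X) ∖ C.

The sets are not equal: only the forward inclusion holds.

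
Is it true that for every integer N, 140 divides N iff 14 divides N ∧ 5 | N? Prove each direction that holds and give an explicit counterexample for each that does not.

Not equivalent: only (⇒) holds.

(←) This fails: take N = 70. Both 14 ∣ 70 and 5 ∣ 70, yet 70 is not a multiple of 140 (since 70 = 0·140 + 70), so 140 ∤ 70.

(→) If 140 ∣ N, write N = 140q. Since 140 = 10·14, N = 14·(10q), so 14 ∣ N; and since 140 = 28·5, N = 5·(28q), so 5 ∣ N.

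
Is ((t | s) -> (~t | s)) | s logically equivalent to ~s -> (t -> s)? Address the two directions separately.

The biconditional holds.

Forward direction. Assume the antecedent. If t is true, the antecedent forces (t = T, s = T), and ~s -> (t -> s) holds there. If t is false, ~s -> (t -> s) reduces to true regardless of the other variables. Either way ~s -> (t -> s) holds.

Converse. Assume the antecedent. If t is true, the antecedent forces (t = T, s = T), and ((t | s) -> (~t | s)) | s holds there. If t is false, ((t | s) -> (~t | s)) | s reduces to true regardless of the other variables. Either way ((t | s) -> (~t | s)) | s holds.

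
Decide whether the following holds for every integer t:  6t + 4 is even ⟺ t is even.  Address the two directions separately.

(⇒) This fails: take t = 5. Then 6t + 4 = 34, which is even, yet t = 5 is odd, not even.

(⇐) Suppose t is even. Since 6 is even, 6t is even for every t, so 6t + 4 has the same parity as 4, which is even. Hence 6t + 4 is even.

Only the reverse direction holds.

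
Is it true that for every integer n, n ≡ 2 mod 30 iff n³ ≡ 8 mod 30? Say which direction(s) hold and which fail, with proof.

Both implications hold.

(→) Suppose n ≡ 2 mod 30. Write n = 30j + 2. Then (30j + 2)³ = 27000j³ + 5400j² + 360j + 8 = 30(900j³ + 180j² + 12j) + 8, so n³ ≡ 8 (mod 30).

(←) Conversely, suppose n³ ≡ 8 (mod 30). The only residue r in {0, …, 29} with r³ ≡ 8 (mod 30) is r = 2, so n ≡ 2 (mod 30).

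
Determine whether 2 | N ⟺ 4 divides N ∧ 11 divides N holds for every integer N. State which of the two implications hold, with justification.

[⇒] This fails: take N = 2. Certainly 2 ∣ 2, but 4 ∤ 2.

[⇐] Suppose 4 ∣ N and 11 ∣ N. Any common multiple of 4 and 11 is a multiple of their lcm; here gcd(4, 11) = 1, so lcm(4, 11) = 4·11 = 44, so 44 ∣ N. Since 2 ∣ 44, it follows that 2 ∣ N.

The forward direction fails; the converse holds.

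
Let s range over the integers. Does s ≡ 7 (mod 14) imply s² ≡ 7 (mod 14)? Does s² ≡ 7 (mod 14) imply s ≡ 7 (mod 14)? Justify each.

The biconditional holds.

(⇐) Suppose s² ≡ 7 (mod 14). The only residue r in {0, …, 13} with r² ≡ 7 (mod 14) is r = 7, so s ≡ 7 (mod 14).

(⇒) Suppose s ≡ 7 (mod 14). Write s = 14j + 7. Then (14j + 7)² = 196j² + 196j + 49 = 14(14j² + 14j + 3) + 7, so s² ≡ 7 (mod 14).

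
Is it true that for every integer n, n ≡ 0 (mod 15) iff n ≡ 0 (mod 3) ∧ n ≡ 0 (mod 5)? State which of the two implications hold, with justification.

[⇐] If n ≡ 0 (mod 3) and n ≡ 0 (mod 5), then by the Chinese remainder theorem n ≡ 0 (mod 15). This is exactly n ≡ 0 (mod 15).

[⇒] Suppose n ≡ 0 (mod 15); write n = 15j + 0. Since 3 ∣ 15, reducing mod 3 gives n ≡ 0 (mod 3); since 5 ∣ 15, reducing mod 5 gives n ≡ 0 (mod 5).

Both directions hold; the statement is true.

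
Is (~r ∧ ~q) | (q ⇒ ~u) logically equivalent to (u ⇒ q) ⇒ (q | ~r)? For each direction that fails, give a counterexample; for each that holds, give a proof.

(⇒) This fails. Under r = T, q = F, u = F, the left side is true but the right side is false.

(⇐) This fails. Under r = F, q = T, u = T, the left side is false but the right side is true.

(⇒) fails and (⇐) fails.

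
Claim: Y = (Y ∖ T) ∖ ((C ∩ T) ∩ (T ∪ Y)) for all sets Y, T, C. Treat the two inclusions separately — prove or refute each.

The sets are not equal: only the reverse inclusion holds.

(⊆) This inclusion fails. Take Y = {1}, T = {1}, C = ∅; then 1 ∈ Y but 1 ∉ (Y ∖ T) ∖ ((C ∩ T) ∩ (T ∪ Y)).

(⊇) Let x ∈ (Y ∖ T) ∖ ((C ∩ T) ∩ (T ∪ Y)). Then either x ∈ Y and x ∉ T, C; or x ∈ Y ∩ C and x ∉ T. In each case x ∈ Y, so (Y ∖ T) ∖ ((C ∩ T) ∩ (T ∪ Y)) ⊆ Y.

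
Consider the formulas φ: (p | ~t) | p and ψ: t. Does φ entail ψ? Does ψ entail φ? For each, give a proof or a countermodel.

Both directions fail.

[⇒] This fails. Under p = F, t = F, the left side is true but the right side is false.

[⇐] This fails. Under p = F, t = T, the left side is false but the right side is true.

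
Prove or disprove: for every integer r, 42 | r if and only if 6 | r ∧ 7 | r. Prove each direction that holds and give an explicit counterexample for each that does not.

Both implications hold.

Forward direction. If 42 ∣ r, write r = 42q. Since 42 = 7·6, r = 6·(7q), so 6 ∣ r; and since 42 = 6·7, r = 7·(6q), so 7 ∣ r.

Converse. Suppose 6 ∣ r and 7 ∣ r. Any common multiple of 6 and 7 is a multiple of their lcm; here gcd(6, 7) = 1, so lcm(6, 7) = 6·7 = 42, so 42 ∣ r.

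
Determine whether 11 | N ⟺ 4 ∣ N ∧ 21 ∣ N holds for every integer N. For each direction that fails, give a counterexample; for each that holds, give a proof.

(⇒) This fails: take N = 11. Certainly 11 ∣ 11, but 4 ∤ 11.

(⇐) This fails: take N = 84. Both 4 ∣ 84 and 21 ∣ 84, yet 84 is not a multiple of 11 (since 84 = 7·11 + 7), so 11 ∤ 84.

Neither direction holds.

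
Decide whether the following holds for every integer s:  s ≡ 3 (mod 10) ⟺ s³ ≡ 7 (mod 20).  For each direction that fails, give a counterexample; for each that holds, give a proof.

Only the converse holds.

Forward direction. This fails: take s = 13. Then 13 ≡ 3 (mod 10), but 13³ = 2197 ≡ 17 (mod 20), not 7.

Converse. The residues r modulo 20 with r³ ≡ 7 (mod 20) are exactly {3}, and each is ≡ 3 (mod 10).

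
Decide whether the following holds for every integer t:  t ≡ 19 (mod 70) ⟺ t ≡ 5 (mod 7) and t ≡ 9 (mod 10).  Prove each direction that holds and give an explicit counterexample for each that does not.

(←) If t ≡ 5 (mod 7) and t ≡ 9 (mod 10), then by the Chinese remainder theorem t ≡ 19 (mod 70). This is exactly t ≡ 19 (mod 70).

(→) Suppose t ≡ 19 (mod 70); write t = 70j + 19. Since 7 ∣ 70, reducing mod 7 gives t ≡ 19 ≡ 5 (mod 7); since 10 ∣ 70, reducing mod 10 gives t ≡ 19 ≡ 9 (mod 10).

Both directions hold.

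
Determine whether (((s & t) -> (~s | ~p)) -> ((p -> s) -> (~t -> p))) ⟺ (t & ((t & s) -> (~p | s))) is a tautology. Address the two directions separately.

The forward direction fails; the converse holds.

(⇐) Assume the antecedent. If t is true, the consequent reduces to true regardless of the other variables. If t is false, the antecedent cannot hold. Either way the consequent holds.

(⇒) This fails. Under t = F, p = T, s = F, the left side is true but the right side is false.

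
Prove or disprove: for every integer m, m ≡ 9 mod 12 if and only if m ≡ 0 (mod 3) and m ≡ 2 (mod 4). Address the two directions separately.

(→) This fails: m = 9 gives 9 ≡ 9 (mod 12) but 9 ≡ 1 (mod 4), so the conjunction on the right does not hold.

(←) This fails: m = 6 satisfies both congruences on the right (6 ≡ 0 mod 3 and 6 ≡ 2 mod 4) yet 6 ≡ 6 (mod 12), not 9.

Neither direction holds.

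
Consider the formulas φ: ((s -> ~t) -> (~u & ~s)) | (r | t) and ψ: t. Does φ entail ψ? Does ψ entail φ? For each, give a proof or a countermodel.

Only the converse holds.

(⟹) This fails. Under s = F, r = F, u = F, t = F, the left side is true but the right side is false.

(⟸) Assume the antecedent. If t is true, the consequent reduces to true regardless of the other variables. If t is false, the antecedent cannot hold. Either way the consequent holds.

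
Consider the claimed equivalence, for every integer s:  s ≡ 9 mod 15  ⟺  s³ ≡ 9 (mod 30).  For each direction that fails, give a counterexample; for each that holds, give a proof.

[⇒] This fails: take s = 24. Then 24 ≡ 9 (mod 15), but 24³ = 13824 ≡ 24 (mod 30), not 9.

[⇐] Conversely, the residues r modulo 30 with r³ ≡ 9 (mod 30) are exactly {9}, and each is ≡ 9 (mod 15).

Not equivalent: only (⇐) holds.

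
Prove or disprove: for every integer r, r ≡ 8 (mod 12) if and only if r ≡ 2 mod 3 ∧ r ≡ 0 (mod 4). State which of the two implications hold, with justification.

The biconditional holds.

(→) Suppose r ≡ 8 (mod 12); write r = 12j + 8. Since 3 ∣ 12, reducing mod 3 gives r ≡ 8 ≡ 2 (mod 3); since 4 ∣ 12, reducing mod 4 gives r ≡ 8 ≡ 0 (mod 4).

(←) Conversely, if r ≡ 2 (mod 3) and r ≡ 0 (mod 4), then by the Chinese remainder theorem r ≡ 8 (mod 12). This is exactly r ≡ 8 (mod 12).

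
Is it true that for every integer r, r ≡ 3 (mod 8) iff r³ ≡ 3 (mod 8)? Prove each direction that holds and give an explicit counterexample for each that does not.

Both implications hold.

(→) Suppose r ≡ 3 (mod 8). Write r = 8j + 3. Then (8j + 3)³ = 512j³ + 576j² + 216j + 27 = 8(64j³ + 72j² + 27j + 3) + 3, so r³ ≡ 3 (mod 8).

(←) Conversely, suppose r³ ≡ 3 (mod 8). The only residue r in {0, …, 7} with r³ ≡ 3 (mod 8) is r = 3, so r ≡ 3 (mod 8).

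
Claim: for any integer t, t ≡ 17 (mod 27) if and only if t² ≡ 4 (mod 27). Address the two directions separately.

Both directions fail.

(→) This fails: take t = 17. Then 17 ≡ 17 (mod 27), but 17² = 289 ≡ 19 (mod 27), not 4.

(←) This fails: take t = 2. Then 2² = 4 ≡ 4 (mod 27), yet 2 ≡ 2 (mod 27), not 17.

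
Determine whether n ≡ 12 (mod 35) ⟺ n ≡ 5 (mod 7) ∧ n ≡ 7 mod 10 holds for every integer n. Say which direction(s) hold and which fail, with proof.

Only the converse holds.

[⇒] This fails: n = 12 gives 12 ≡ 12 (mod 35) but 12 ≡ 2 (mod 10), so the conjunction on the right does not hold.

[⇐] Conversely, if n ≡ 5 (mod 7) and n ≡ 7 (mod 10), then by the Chinese remainder theorem n ≡ 47 (mod 70). Since 47 ≡ 12 (mod 35) and 35 ∣ 70, we get n ≡ 12 (mod 35).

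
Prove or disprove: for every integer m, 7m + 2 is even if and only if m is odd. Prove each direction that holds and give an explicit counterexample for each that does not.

Neither implication holds.

(⇒) This fails: m = 0 gives 7m + 2 = 2, which is even, but 0 is even, not odd.

(⇐) This also fails: m = 5 is odd, but 7m + 2 = 37 is odd, not even.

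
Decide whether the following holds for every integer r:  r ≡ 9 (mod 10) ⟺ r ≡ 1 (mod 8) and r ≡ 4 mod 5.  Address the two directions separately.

(→) This fails: r = 19 gives 19 ≡ 9 (mod 10) but 19 ≡ 3 (mod 8), so the conjunction on the right does not hold.

(←) Conversely, if r ≡ 1 (mod 8) and r ≡ 4 (mod 5), then by the Chinese remainder theorem r ≡ 9 (mod 40). Since 9 ≡ 9 (mod 10) and 10 ∣ 40, we get r ≡ 9 (mod 10).

(⇒) fails; (⇐) holds.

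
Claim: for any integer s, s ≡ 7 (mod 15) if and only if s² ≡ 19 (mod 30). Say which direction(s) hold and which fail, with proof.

Neither direction holds.

Forward direction. This fails: take s = 22. Then 22 ≡ 7 (mod 15), but 22² = 484 ≡ 4 (mod 30), not 19.

Converse. This fails: take s = 13. Then 13² = 169 ≡ 19 (mod 30), yet 13 ≡ 13 (mod 15), not 7.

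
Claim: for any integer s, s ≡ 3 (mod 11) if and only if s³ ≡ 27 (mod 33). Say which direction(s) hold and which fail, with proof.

The forward direction fails; the converse holds.

(⟸) The residues r modulo 33 with r³ ≡ 27 (mod 33) are exactly {3}, and each is ≡ 3 (mod 11).

(⟹) This fails: take s = 14. Then 14 ≡ 3 (mod 11), but 14³ = 2744 ≡ 5 (mod 33), not 27.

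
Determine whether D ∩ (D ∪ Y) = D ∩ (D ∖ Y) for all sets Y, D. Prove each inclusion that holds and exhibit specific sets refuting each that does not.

Only the reverse inclusion holds.

(⟸) Let x ∈ D ∩ (D ∖ Y). Then x ∈ D and x ∉ Y, from which x ∈ D ∩ (D ∪ Y).

(⟹) This inclusion fails. Take Y = {1}, D = {1}; then 1 ∈ D ∩ (D ∪ Y) but 1 ∉ D ∩ (D ∖ Y).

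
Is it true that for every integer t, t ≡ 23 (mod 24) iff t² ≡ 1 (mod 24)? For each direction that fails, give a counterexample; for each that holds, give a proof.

Converse. This fails: take t = 1. Then 1² = 1 ≡ 1 (mod 24), yet 1 ≡ 1 (mod 24), not 23.

Forward direction. Suppose t ≡ 23 (mod 24). Write t = 24j + 23. Then (24j + 23)² = 576j² + 1104j + 529 = 24(24j² + 46j + 22) + 1, so t² ≡ 1 (mod 24).

(⇒) holds; (⇐) fails.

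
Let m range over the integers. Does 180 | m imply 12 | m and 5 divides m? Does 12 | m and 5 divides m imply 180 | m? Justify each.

(←) This fails: take m = 60. Both 12 ∣ 60 and 5 ∣ 60, yet 60 is not a multiple of 180 (since 60 = 0·180 + 60), so 180 ∤ 60.

(→) If 180 ∣ m, write m = 180q. Since 180 = 15·12, m = 12·(15q), so 12 ∣ m; and since 180 = 36·5, m = 5·(36q), so 5 ∣ m.

(⇒) holds; (⇐) fails.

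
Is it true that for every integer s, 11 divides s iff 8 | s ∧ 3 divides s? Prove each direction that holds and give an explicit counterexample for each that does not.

Neither implication holds.

Forward direction. This fails: take s = 11. Certainly 11 ∣ 11, but 8 ∤ 11.

Converse. This fails: take s = 24. Both 8 ∣ 24 and 3 ∣ 24, yet 24 is not a multiple of 11 (since 24 = 2·11 + 2), so 11 ∤ 24.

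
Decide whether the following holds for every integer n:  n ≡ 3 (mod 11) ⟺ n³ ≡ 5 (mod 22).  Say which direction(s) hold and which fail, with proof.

(⟸) The residues r modulo 22 with r³ ≡ 5 (mod 22) are exactly {3}, and each is ≡ 3 (mod 11).

(⟹) This fails: take n = 14. Then 14 ≡ 3 (mod 11), but 14³ = 2744 ≡ 16 (mod 22), not 5.

Only the reverse direction holds.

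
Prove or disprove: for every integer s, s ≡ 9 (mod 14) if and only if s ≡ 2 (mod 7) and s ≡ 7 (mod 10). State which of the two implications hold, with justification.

Converse. If s ≡ 2 (mod 7) and s ≡ 7 (mod 10), then by the Chinese remainder theorem s ≡ 37 (mod 70). Since 37 ≡ 9 (mod 14) and 14 ∣ 70, we get s ≡ 9 (mod 14).

Forward direction. This fails: s = 65 gives 65 ≡ 9 (mod 14) but 65 ≡ 5 (mod 10), so the conjunction on the right does not hold.

Only the converse holds.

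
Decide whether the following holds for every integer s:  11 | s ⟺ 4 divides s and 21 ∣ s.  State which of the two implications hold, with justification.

Both directions fail.

Forward direction. This fails: take s = 11. Certainly 11 ∣ 11, but 4 ∤ 11.

Converse. This fails: take s = 84. Both 4 ∣ 84 and 21 ∣ 84, yet 84 is not a multiple of 11 (since 84 = 7·11 + 7), so 11 ∤ 84.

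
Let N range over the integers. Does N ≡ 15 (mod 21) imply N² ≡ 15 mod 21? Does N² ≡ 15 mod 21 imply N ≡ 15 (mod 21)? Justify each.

Forward direction. Suppose N ≡ 15 (mod 21). Write N = 21j + 15. Then (21j + 15)² = 441j² + 630j + 225 = 21(21j² + 30j + 10) + 15, so N² ≡ 15 (mod 21).

Converse. This fails: take N = 6. Then 6² = 36 ≡ 15 (mod 21), yet 6 ≡ 6 (mod 21), not 15.

(⇒) holds; (⇐) fails.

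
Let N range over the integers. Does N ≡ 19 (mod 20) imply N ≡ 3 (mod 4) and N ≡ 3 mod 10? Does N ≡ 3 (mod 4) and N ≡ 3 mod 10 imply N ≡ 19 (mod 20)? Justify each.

[⇒] This fails: N = 19 gives 19 ≡ 19 (mod 20) but 19 ≡ 9 (mod 10), so the conjunction on the right does not hold.

[⇐] This fails: N = 3 satisfies both congruences on the right (3 ≡ 3 mod 4 and 3 ≡ 3 mod 10) yet 3 ≡ 3 (mod 20), not 19.

Neither implication holds.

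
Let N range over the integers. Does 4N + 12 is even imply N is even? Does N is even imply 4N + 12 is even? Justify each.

(⇒) fails; (⇐) holds.

[⇒] This fails: take N = 5. Then 4N + 12 = 32, which is even, yet N = 5 is odd, not even.

[⇐] Suppose N is even. Since 4 is even, 4N is even for every N, so 4N + 12 has the same parity as 12, which is even. Hence 4N + 12 is even.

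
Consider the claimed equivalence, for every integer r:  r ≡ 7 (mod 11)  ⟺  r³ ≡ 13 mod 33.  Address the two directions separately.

[⇒] This fails: take r = 18. Then 18 ≡ 7 (mod 11), but 18³ = 5832 ≡ 24 (mod 33), not 13.

[⇐] Conversely, the residues r modulo 33 with r³ ≡ 13 (mod 33) are exactly {7}, and each is ≡ 7 (mod 11).

Not equivalent: only (⇐) holds.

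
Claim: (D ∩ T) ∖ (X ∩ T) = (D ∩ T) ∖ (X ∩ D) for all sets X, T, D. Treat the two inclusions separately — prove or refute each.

(⟹) Let x ∈ (D ∩ T) ∖ (X ∩ T). Then x ∈ T ∩ D and x ∉ X, from which x ∈ (D ∩ T) ∖ (X ∩ D).

(⟸) Let x ∈ (D ∩ T) ∖ (X ∩ D). Then x ∈ T ∩ D and x ∉ X, from which x ∈ (D ∩ T) ∖ (X ∩ T).

Both inclusions hold; the sets are equal.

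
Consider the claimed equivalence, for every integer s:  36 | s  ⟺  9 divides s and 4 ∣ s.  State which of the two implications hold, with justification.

[⇒] If 36 ∣ s, write s = 36q. Since 36 = 4·9, s = 9·(4q), so 9 ∣ s; and since 36 = 9·4, s = 4·(9q), so 4 ∣ s.

[⇐] Suppose 9 ∣ s and 4 ∣ s. Any common multiple of 9 and 4 is a multiple of their lcm; here gcd(9, 4) = 1, so lcm(9, 4) = 9·4 = 36, so 36 ∣ s.

Both implications hold.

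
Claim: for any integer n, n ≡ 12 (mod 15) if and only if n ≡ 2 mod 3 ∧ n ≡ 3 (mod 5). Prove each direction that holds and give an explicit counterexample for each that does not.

Forward direction. This fails: n = 12 gives 12 ≡ 12 (mod 15) but 12 ≡ 0 (mod 3), so the conjunction on the right does not hold.

Converse. This fails: n = 8 satisfies both congruences on the right (8 ≡ 2 mod 3 and 8 ≡ 3 mod 5) yet 8 ≡ 8 (mod 15), not 12.

Both directions fail.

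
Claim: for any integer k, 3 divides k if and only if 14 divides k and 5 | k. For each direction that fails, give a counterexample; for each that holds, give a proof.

Both directions fail.

[⇒] This fails: take k = 3. Certainly 3 ∣ 3, but 14 ∤ 3.

[⇐] This fails: take k = 70. Both 14 ∣ 70 and 5 ∣ 70, yet 70 is not a multiple of 3 (since 70 = 23·3 + 1), so 3 ∤ 70.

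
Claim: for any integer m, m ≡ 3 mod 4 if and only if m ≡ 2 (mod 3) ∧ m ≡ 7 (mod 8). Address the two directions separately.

Only the converse holds.

[⇒] This fails: m = 3 gives 3 ≡ 3 (mod 4) but 3 ≡ 0 (mod 3), so the conjunction on the right does not hold.

[⇐] Conversely, if m ≡ 2 (mod 3) and m ≡ 7 (mod 8), then by the Chinese remainder theorem m ≡ 23 (mod 24). Since 23 ≡ 3 (mod 4) and 4 ∣ 24, we get m ≡ 3 (mod 4).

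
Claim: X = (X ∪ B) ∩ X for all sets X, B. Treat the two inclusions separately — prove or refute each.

The two sets are equal.

(⟹) Let x ∈ X. Then either x ∈ X and x ∉ B; or x ∈ X ∩ B. In each case x ∈ (X ∪ B) ∩ X, so X ⊆ (X ∪ B) ∩ X.

(⟸) Let x ∈ (X ∪ B) ∩ X. Then either x ∈ X and x ∉ B; or x ∈ X ∩ B. In each case x ∈ X, so (X ∪ B) ∩ X ⊆ X.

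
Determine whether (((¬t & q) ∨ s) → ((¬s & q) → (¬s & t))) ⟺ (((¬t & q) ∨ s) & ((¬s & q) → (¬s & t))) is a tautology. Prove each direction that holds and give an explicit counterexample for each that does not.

(⇒) fails; (⇐) holds.

(←) Assume the antecedent. If s is true, the consequent reduces to true regardless of the other variables. If s is false, the antecedent cannot hold. Either way the consequent holds.

(→) This fails. Under s = F, t = F, q = F, the left side is true but the right side is false.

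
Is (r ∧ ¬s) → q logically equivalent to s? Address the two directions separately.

(⇒) fails; (⇐) holds.

(⇒) This fails. Under s = F, r = F, q = F, the left side is true but the right side is false.

(⇐) Assume the antecedent. If s is true, (r ∧ ¬s) → q reduces to true regardless of the other variables. If s is false, the antecedent cannot hold. Either way (r ∧ ¬s) → q holds.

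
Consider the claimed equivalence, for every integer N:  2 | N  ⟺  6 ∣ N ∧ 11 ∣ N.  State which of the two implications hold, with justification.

[⇒] This fails: take N = 2. Certainly 2 ∣ 2, but 6 ∤ 2.

[⇐] Suppose 6 ∣ N and 11 ∣ N. Any common multiple of 6 and 11 is a multiple of their lcm; here gcd(6, 11) = 1, so lcm(6, 11) = 6·11 = 66, so 66 ∣ N. Since 2 ∣ 66, it follows that 2 ∣ N.

Only the converse holds.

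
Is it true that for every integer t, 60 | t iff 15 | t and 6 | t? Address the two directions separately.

The forward direction holds; the converse fails.

(⟹) If 60 ∣ t, write t = 60q. Since 60 = 4·15, t = 15·(4q), so 15 ∣ t; and since 60 = 10·6, t = 6·(10q), so 6 ∣ t.

(⟸) This fails: take t = 30. Both 15 ∣ 30 and 6 ∣ 30, yet 30 is not a multiple of 60 (since 30 = 0·60 + 30), so 60 ∤ 30.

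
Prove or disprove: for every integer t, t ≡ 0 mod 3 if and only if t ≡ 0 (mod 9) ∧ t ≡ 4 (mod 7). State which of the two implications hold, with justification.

Not equivalent: only (⇐) holds.

[⇒] This fails: t = 0 gives 0 ≡ 0 (mod 3) but 0 ≡ 0 (mod 7), so the conjunction on the right does not hold.

[⇐] Conversely, if t ≡ 0 (mod 9) and t ≡ 4 (mod 7), then by the Chinese remainder theorem t ≡ 18 (mod 63). Since 18 ≡ 0 (mod 3) and 3 ∣ 63, we get t ≡ 0 (mod 3).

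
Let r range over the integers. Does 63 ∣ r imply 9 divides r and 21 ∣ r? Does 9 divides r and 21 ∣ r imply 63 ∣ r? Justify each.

Forward direction. If 63 ∣ r, write r = 63q. Since 63 = 7·9, r = 9·(7q), so 9 ∣ r; and since 63 = 3·21, r = 21·(3q), so 21 ∣ r.

Converse. Suppose 9 ∣ r and 21 ∣ r. Any common multiple of 9 and 21 is a multiple of their lcm; here lcm(9, 21) = 9·21/gcd(9, 21) = 189/3 = 63, so 63 ∣ r.

Both directions hold.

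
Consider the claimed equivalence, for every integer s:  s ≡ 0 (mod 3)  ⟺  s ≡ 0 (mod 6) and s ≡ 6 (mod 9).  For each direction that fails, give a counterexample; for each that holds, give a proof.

Not equivalent: only (⇐) holds.

Forward direction. This fails: s = 0 gives 0 ≡ 0 (mod 3) but 0 ≡ 0 (mod 9), so the conjunction on the right does not hold.

Converse. If s ≡ 0 (mod 6) and s ≡ 6 (mod 9), then by the Chinese remainder theorem s ≡ 6 (mod 18). Since 6 ≡ 0 (mod 3) and 3 ∣ 18, we get s ≡ 0 (mod 3).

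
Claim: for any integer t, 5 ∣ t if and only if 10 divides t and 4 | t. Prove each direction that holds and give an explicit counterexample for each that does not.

(←) Suppose 10 ∣ t and 4 ∣ t. Any common multiple of 10 and 4 is a multiple of their lcm; here lcm(10, 4) = 10·4/gcd(10, 4) = 40/2 = 20, so 20 ∣ t. Since 5 ∣ 20, it follows that 5 ∣ t.

(→) This fails: take t = 5. Certainly 5 ∣ 5, but 10 ∤ 5.

(⇒) fails; (⇐) holds.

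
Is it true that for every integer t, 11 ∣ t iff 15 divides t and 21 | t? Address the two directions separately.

Both directions fail.

(→) This fails: take t = 11. Certainly 11 ∣ 11, but 15 ∤ 11.

(←) This fails: take t = 105. Both 15 ∣ 105 and 21 ∣ 105, yet 105 is not a multiple of 11 (since 105 = 9·11 + 6), so 11 ∤ 105.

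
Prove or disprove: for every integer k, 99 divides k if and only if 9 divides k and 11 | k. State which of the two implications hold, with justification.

(⇒) If 99 ∣ k, write k = 99q. Since 99 = 11·9, k = 9·(11q), so 9 ∣ k; and since 99 = 9·11, k = 11·(9q), so 11 ∣ k.

(⇐) Suppose 9 ∣ k and 11 ∣ k. Any common multiple of 9 and 11 is a multiple of their lcm; here gcd(9, 11) = 1, so lcm(9, 11) = 9·11 = 99, so 99 ∣ k.

Both implications hold.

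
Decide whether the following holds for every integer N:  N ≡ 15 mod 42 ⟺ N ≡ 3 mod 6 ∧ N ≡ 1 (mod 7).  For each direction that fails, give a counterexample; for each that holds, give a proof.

Forward direction. Suppose N ≡ 15 (mod 42); write N = 42j + 15. Since 6 ∣ 42, reducing mod 6 gives N ≡ 15 ≡ 3 (mod 6); since 7 ∣ 42, reducing mod 7 gives N ≡ 15 ≡ 1 (mod 7).

Converse. If N ≡ 3 (mod 6) and N ≡ 1 (mod 7), then by the Chinese remainder theorem N ≡ 15 (mod 42). This is exactly N ≡ 15 (mod 42).

Both directions hold; the statement is true.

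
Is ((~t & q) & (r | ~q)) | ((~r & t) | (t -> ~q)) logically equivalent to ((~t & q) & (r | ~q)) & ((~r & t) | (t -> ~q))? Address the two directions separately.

Not equivalent: only (⇐) holds.

(⇐) Assume the antecedent. If r is true, the antecedent forces (r = T, q = T, t = F), and the consequent holds there. If r is false, the antecedent cannot hold. Either way the consequent holds.

(⇒) This fails. Under r = F, q = F, t = F, the left side is true but the right side is false.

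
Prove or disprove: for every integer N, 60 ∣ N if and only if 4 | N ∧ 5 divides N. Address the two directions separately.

Only the forward implication holds.

(⟹) If 60 ∣ N, write N = 60q. Since 60 = 15·4, N = 4·(15q), so 4 ∣ N; and since 60 = 12·5, N = 5·(12q), so 5 ∣ N.

(⟸) This fails: take N = 20. Both 4 ∣ 20 and 5 ∣ 20, yet 20 is not a multiple of 60 (since 20 = 0·60 + 20), so 60 ∤ 20.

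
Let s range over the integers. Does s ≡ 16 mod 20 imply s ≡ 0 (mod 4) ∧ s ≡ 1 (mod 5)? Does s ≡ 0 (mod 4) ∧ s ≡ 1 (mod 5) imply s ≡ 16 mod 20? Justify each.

(⇐) If s ≡ 0 (mod 4) and s ≡ 1 (mod 5), then by the Chinese remainder theorem s ≡ 16 (mod 20). This is exactly s ≡ 16 (mod 20).

(⇒) Suppose s ≡ 16 (mod 20); write s = 20j + 16. Since 4 ∣ 20, reducing mod 4 gives s ≡ 16 ≡ 0 (mod 4); since 5 ∣ 20, reducing mod 5 gives s ≡ 16 ≡ 1 (mod 5).

Equivalent; both directions hold.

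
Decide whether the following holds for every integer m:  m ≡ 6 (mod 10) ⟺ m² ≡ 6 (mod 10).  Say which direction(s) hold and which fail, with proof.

Only the forward direction holds.

(⇒) Suppose m ≡ 6 (mod 10). Write m = 10j + 6. Then (10j + 6)² = 100j² + 120j + 36 = 10(10j² + 12j + 3) + 6, so m² ≡ 6 (mod 10).

(⇐) This fails: take m = 4. Then 4² = 16 ≡ 6 (mod 10), yet 4 ≡ 4 (mod 10), not 6.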